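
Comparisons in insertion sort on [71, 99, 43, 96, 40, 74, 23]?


Algorithm: insertion sort
Input: [71, 99, 43, 96, 40, 74, 23]
Sorted: [23, 40, 43, 71, 74, 96, 99]

18


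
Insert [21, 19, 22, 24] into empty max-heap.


Insert 21: [21]
Insert 19: [21, 19]
Insert 22: [22, 19, 21]
Insert 24: [24, 22, 21, 19]

Final heap: [24, 22, 21, 19]


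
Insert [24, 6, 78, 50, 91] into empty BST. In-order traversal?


Insert 24: root
Insert 6: L from 24
Insert 78: R from 24
Insert 50: R from 24 -> L from 78
Insert 91: R from 24 -> R from 78

In-order: [6, 24, 50, 78, 91]


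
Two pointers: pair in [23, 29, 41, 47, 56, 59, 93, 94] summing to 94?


lo=0(23)+hi=7(94)=117
lo=0(23)+hi=6(93)=116
lo=0(23)+hi=5(59)=82
lo=1(29)+hi=5(59)=88
lo=2(41)+hi=5(59)=100
lo=2(41)+hi=4(56)=97
lo=2(41)+hi=3(47)=88

No pair found


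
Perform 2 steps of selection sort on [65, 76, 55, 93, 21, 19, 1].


Initial: [65, 76, 55, 93, 21, 19, 1]
Step 1: min=1 at 6
  Swap: [1, 76, 55, 93, 21, 19, 65]
Step 2: min=19 at 5
  Swap: [1, 19, 55, 93, 21, 76, 65]

After 2 steps: [1, 19, 55, 93, 21, 76, 65]


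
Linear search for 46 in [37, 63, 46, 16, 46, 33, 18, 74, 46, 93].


i=0: 37!=46
i=1: 63!=46
i=2: 46==46 found!

Found at 2, 3 comps


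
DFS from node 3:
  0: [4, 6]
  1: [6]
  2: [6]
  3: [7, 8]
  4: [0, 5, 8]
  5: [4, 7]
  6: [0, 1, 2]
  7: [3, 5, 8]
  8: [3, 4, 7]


Visit 3, push [8, 7]
Visit 7, push [8, 5]
Visit 5, push [4]
Visit 4, push [8, 0]
Visit 0, push [6]
Visit 6, push [2, 1]
Visit 1, push []
Visit 2, push []
Visit 8, push []

DFS order: [3, 7, 5, 4, 0, 6, 1, 2, 8]


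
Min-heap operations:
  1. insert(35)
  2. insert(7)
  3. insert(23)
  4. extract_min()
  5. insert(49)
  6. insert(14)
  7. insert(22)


insert(35) -> [35]
insert(7) -> [7, 35]
insert(23) -> [7, 35, 23]
extract_min()->7, [23, 35]
insert(49) -> [23, 35, 49]
insert(14) -> [14, 23, 49, 35]
insert(22) -> [14, 22, 49, 35, 23]

Final heap: [14, 22, 49, 35, 23]


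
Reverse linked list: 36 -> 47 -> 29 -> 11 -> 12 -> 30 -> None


Step 1: curr=36, set curr.next=prev(None) | reversed so far: 36
Step 2: curr=47, set curr.next=prev(36) | reversed so far: 47 -> 36
Step 3: curr=29, set curr.next=prev(47) | reversed so far: 29 -> 47 -> 36
Step 4: curr=11, set curr.next=prev(29) | reversed so far: 11 -> 29 -> 47 -> 36
Step 5: curr=12, set curr.next=prev(11) | reversed so far: 12 -> 11 -> 29 -> 47 -> 36
Step 6: curr=30, set curr.next=prev(12) | reversed so far: 30 -> 12 -> 11 -> 29 -> 47 -> 36

30 -> 12 -> 11 -> 29 -> 47 -> 36 -> None


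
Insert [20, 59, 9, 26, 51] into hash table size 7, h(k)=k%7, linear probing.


Insert 20: h=6 -> slot 6
Insert 59: h=3 -> slot 3
Insert 9: h=2 -> slot 2
Insert 26: h=5 -> slot 5
Insert 51: h=2, 2 probes -> slot 4

Table: [None, None, 9, 59, 51, 26, 20]


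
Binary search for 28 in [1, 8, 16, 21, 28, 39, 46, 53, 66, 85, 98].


Step 1: lo=0, hi=10, mid=5, val=39
Step 2: lo=0, hi=4, mid=2, val=16
Step 3: lo=3, hi=4, mid=3, val=21
Step 4: lo=4, hi=4, mid=4, val=28

Found at index 4


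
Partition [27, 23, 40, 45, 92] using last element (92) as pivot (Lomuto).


Pivot: 92
  27 <= 92: advance i (no swap)
  23 <= 92: advance i (no swap)
  40 <= 92: advance i (no swap)
  45 <= 92: advance i (no swap)
Place pivot at 4: [27, 23, 40, 45, 92]

Partitioned: [27, 23, 40, 45, 92]


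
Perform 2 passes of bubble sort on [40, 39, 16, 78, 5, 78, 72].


Initial: [40, 39, 16, 78, 5, 78, 72]
Pass 1: [39, 16, 40, 5, 78, 72, 78] (4 swaps)
Pass 2: [16, 39, 5, 40, 72, 78, 78] (3 swaps)

After 2 passes: [16, 39, 5, 40, 72, 78, 78]


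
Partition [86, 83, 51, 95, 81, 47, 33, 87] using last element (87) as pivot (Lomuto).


Pivot: 87
  86 <= 87: advance i (no swap)
  83 <= 87: advance i (no swap)
  51 <= 87: advance i (no swap)
  81 <= 87: swap -> [86, 83, 51, 81, 95, 47, 33, 87]
  47 <= 87: swap -> [86, 83, 51, 81, 47, 95, 33, 87]
  33 <= 87: swap -> [86, 83, 51, 81, 47, 33, 95, 87]
Place pivot at 6: [86, 83, 51, 81, 47, 33, 87, 95]

Partitioned: [86, 83, 51, 81, 47, 33, 87, 95]


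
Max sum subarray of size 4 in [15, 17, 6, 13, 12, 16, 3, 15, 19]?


[0:4]: 51
[1:5]: 48
[2:6]: 47
[3:7]: 44
[4:8]: 46
[5:9]: 53

Max: 53 at [5:9]


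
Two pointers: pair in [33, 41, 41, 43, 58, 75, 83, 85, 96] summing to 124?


lo=0(33)+hi=8(96)=129
lo=0(33)+hi=7(85)=118
lo=1(41)+hi=7(85)=126
lo=1(41)+hi=6(83)=124

Yes: 41+83=124


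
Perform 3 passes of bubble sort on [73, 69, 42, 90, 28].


Initial: [73, 69, 42, 90, 28]
Pass 1: [69, 42, 73, 28, 90] (3 swaps)
Pass 2: [42, 69, 28, 73, 90] (2 swaps)
Pass 3: [42, 28, 69, 73, 90] (1 swaps)

After 3 passes: [42, 28, 69, 73, 90]


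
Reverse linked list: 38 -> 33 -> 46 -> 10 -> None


Step 1: curr=38, set curr.next=prev(None) | reversed so far: 38
Step 2: curr=33, set curr.next=prev(38) | reversed so far: 33 -> 38
Step 3: curr=46, set curr.next=prev(33) | reversed so far: 46 -> 33 -> 38
Step 4: curr=10, set curr.next=prev(46) | reversed so far: 10 -> 46 -> 33 -> 38

10 -> 46 -> 33 -> 38 -> None


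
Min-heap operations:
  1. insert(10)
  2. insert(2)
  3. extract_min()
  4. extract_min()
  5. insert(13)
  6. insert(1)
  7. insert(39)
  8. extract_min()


insert(10) -> [10]
insert(2) -> [2, 10]
extract_min()->2, [10]
extract_min()->10, []
insert(13) -> [13]
insert(1) -> [1, 13]
insert(39) -> [1, 13, 39]
extract_min()->1, [13, 39]

Final heap: [13, 39]


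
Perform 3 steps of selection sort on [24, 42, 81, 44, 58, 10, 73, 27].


Initial: [24, 42, 81, 44, 58, 10, 73, 27]
Step 1: min=10 at 5
  Swap: [10, 42, 81, 44, 58, 24, 73, 27]
Step 2: min=24 at 5
  Swap: [10, 24, 81, 44, 58, 42, 73, 27]
Step 3: min=27 at 7
  Swap: [10, 24, 27, 44, 58, 42, 73, 81]

After 3 steps: [10, 24, 27, 44, 58, 42, 73, 81]


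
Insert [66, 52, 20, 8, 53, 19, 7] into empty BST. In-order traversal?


Insert 66: root
Insert 52: L from 66
Insert 20: L from 66 -> L from 52
Insert 8: L from 66 -> L from 52 -> L from 20
Insert 53: L from 66 -> R from 52
Insert 19: L from 66 -> L from 52 -> L from 20 -> R from 8
Insert 7: L from 66 -> L from 52 -> L from 20 -> L from 8

In-order: [7, 8, 19, 20, 52, 53, 66]


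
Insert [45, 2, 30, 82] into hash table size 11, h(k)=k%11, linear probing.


Insert 45: h=1 -> slot 1
Insert 2: h=2 -> slot 2
Insert 30: h=8 -> slot 8
Insert 82: h=5 -> slot 5

Table: [None, 45, 2, None, None, 82, None, None, 30, None, None]


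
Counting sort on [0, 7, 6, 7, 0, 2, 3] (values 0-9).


Input: [0, 7, 6, 7, 0, 2, 3]
Counts: [2, 0, 1, 1, 0, 0, 1, 2, 0, 0]

Sorted: [0, 0, 2, 3, 6, 7, 7]


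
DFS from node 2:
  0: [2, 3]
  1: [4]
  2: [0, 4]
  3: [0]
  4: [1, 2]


Visit 2, push [4, 0]
Visit 0, push [3]
Visit 3, push []
Visit 4, push [1]
Visit 1, push []

DFS order: [2, 0, 3, 4, 1]


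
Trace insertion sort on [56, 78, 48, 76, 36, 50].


Initial: [56, 78, 48, 76, 36, 50]
Insert 78: [56, 78, 48, 76, 36, 50]
Insert 48: [48, 56, 78, 76, 36, 50]
Insert 76: [48, 56, 76, 78, 36, 50]
Insert 36: [36, 48, 56, 76, 78, 50]
Insert 50: [36, 48, 50, 56, 76, 78]

Sorted: [36, 48, 50, 56, 76, 78]


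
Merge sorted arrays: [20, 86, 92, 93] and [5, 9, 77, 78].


Take 5 from B
Take 9 from B
Take 20 from A
Take 77 from B
Take 78 from B

Merged: [5, 9, 20, 77, 78, 86, 92, 93]


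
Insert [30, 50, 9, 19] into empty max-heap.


Insert 30: [30]
Insert 50: [50, 30]
Insert 9: [50, 30, 9]
Insert 19: [50, 30, 9, 19]

Final heap: [50, 30, 9, 19]


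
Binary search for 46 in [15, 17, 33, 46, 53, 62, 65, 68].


Step 1: lo=0, hi=7, mid=3, val=46

Found at index 3


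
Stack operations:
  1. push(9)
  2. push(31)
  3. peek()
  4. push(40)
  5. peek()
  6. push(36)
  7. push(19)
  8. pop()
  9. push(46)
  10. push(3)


push(9) -> [9]
push(31) -> [9, 31]
peek()->31
push(40) -> [9, 31, 40]
peek()->40
push(36) -> [9, 31, 40, 36]
push(19) -> [9, 31, 40, 36, 19]
pop()->19, [9, 31, 40, 36]
push(46) -> [9, 31, 40, 36, 46]
push(3) -> [9, 31, 40, 36, 46, 3]

Final stack: [9, 31, 40, 36, 46, 3]


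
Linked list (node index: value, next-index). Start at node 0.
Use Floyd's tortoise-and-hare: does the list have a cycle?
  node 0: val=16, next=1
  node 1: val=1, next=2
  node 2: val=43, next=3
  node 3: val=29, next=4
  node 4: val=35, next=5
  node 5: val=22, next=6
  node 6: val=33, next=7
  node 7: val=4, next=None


Floyd's tortoise (slow, +1) and hare (fast, +2):
  init: slow=0, fast=0
  step 1: slow=1, fast=2
  step 2: slow=2, fast=4
  step 3: slow=3, fast=6
  step 4: fast 6->7->None, no cycle

Cycle: no


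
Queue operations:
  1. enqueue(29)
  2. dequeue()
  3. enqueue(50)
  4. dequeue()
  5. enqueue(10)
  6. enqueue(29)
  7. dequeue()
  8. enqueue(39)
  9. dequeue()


enqueue(29) -> [29]
dequeue()->29, []
enqueue(50) -> [50]
dequeue()->50, []
enqueue(10) -> [10]
enqueue(29) -> [10, 29]
dequeue()->10, [29]
enqueue(39) -> [29, 39]
dequeue()->29, [39]

Final queue: [39]


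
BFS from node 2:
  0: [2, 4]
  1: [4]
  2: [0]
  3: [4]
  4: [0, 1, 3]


Visit 2, enqueue [0]
Visit 0, enqueue [4]
Visit 4, enqueue [1, 3]
Visit 1, enqueue []
Visit 3, enqueue []

BFS order: [2, 0, 4, 1, 3]


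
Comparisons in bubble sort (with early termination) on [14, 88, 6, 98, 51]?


Algorithm: bubble sort (with early termination)
Input: [14, 88, 6, 98, 51]
Sorted: [6, 14, 51, 88, 98]

9


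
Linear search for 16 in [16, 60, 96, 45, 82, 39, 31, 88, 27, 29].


i=0: 16==16 found!

Found at 0, 1 comps


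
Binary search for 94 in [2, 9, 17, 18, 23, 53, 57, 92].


Step 1: lo=0, hi=7, mid=3, val=18
Step 2: lo=4, hi=7, mid=5, val=53
Step 3: lo=6, hi=7, mid=6, val=57
Step 4: lo=7, hi=7, mid=7, val=92

Not found


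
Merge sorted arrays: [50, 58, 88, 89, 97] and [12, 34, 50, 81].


Take 12 from B
Take 34 from B
Take 50 from A
Take 50 from B
Take 58 from A
Take 81 from B

Merged: [12, 34, 50, 50, 58, 81, 88, 89, 97]


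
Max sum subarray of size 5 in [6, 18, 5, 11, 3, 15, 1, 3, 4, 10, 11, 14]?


[0:5]: 43
[1:6]: 52
[2:7]: 35
[3:8]: 33
[4:9]: 26
[5:10]: 33
[6:11]: 29
[7:12]: 42

Max: 52 at [1:6]


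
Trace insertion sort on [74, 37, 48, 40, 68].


Initial: [74, 37, 48, 40, 68]
Insert 37: [37, 74, 48, 40, 68]
Insert 48: [37, 48, 74, 40, 68]
Insert 40: [37, 40, 48, 74, 68]
Insert 68: [37, 40, 48, 68, 74]

Sorted: [37, 40, 48, 68, 74]


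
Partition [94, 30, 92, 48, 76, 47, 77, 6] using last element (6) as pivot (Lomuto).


Pivot: 6
Place pivot at 0: [6, 30, 92, 48, 76, 47, 77, 94]

Partitioned: [6, 30, 92, 48, 76, 47, 77, 94]


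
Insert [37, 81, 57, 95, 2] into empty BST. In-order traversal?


Insert 37: root
Insert 81: R from 37
Insert 57: R from 37 -> L from 81
Insert 95: R from 37 -> R from 81
Insert 2: L from 37

In-order: [2, 37, 57, 81, 95]


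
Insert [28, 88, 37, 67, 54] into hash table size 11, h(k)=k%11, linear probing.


Insert 28: h=6 -> slot 6
Insert 88: h=0 -> slot 0
Insert 37: h=4 -> slot 4
Insert 67: h=1 -> slot 1
Insert 54: h=10 -> slot 10

Table: [88, 67, None, None, 37, None, 28, None, None, None, 54]


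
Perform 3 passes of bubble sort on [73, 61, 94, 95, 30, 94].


Initial: [73, 61, 94, 95, 30, 94]
Pass 1: [61, 73, 94, 30, 94, 95] (3 swaps)
Pass 2: [61, 73, 30, 94, 94, 95] (1 swaps)
Pass 3: [61, 30, 73, 94, 94, 95] (1 swaps)

After 3 passes: [61, 30, 73, 94, 94, 95]


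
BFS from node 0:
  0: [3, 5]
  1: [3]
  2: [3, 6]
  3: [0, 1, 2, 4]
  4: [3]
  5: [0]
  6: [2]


Visit 0, enqueue [3, 5]
Visit 3, enqueue [1, 2, 4]
Visit 5, enqueue []
Visit 1, enqueue []
Visit 2, enqueue [6]
Visit 4, enqueue []
Visit 6, enqueue []

BFS order: [0, 3, 5, 1, 2, 4, 6]


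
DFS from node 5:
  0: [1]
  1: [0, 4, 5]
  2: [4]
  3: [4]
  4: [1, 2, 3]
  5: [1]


Visit 5, push [1]
Visit 1, push [4, 0]
Visit 0, push []
Visit 4, push [3, 2]
Visit 2, push []
Visit 3, push []

DFS order: [5, 1, 0, 4, 2, 3]


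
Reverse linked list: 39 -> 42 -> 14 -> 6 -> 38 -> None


Step 1: curr=39, set curr.next=prev(None) | reversed so far: 39
Step 2: curr=42, set curr.next=prev(39) | reversed so far: 42 -> 39
Step 3: curr=14, set curr.next=prev(42) | reversed so far: 14 -> 42 -> 39
Step 4: curr=6, set curr.next=prev(14) | reversed so far: 6 -> 14 -> 42 -> 39
Step 5: curr=38, set curr.next=prev(6) | reversed so far: 38 -> 6 -> 14 -> 42 -> 39

38 -> 6 -> 14 -> 42 -> 39 -> None


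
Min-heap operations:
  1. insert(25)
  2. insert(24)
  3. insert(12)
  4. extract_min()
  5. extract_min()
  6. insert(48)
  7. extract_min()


insert(25) -> [25]
insert(24) -> [24, 25]
insert(12) -> [12, 25, 24]
extract_min()->12, [24, 25]
extract_min()->24, [25]
insert(48) -> [25, 48]
extract_min()->25, [48]

Final heap: [48]


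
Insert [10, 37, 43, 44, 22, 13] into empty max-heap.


Insert 10: [10]
Insert 37: [37, 10]
Insert 43: [43, 10, 37]
Insert 44: [44, 43, 37, 10]
Insert 22: [44, 43, 37, 10, 22]
Insert 13: [44, 43, 37, 10, 22, 13]

Final heap: [44, 43, 37, 10, 22, 13]


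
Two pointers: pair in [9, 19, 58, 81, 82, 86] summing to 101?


lo=0(9)+hi=5(86)=95
lo=1(19)+hi=5(86)=105
lo=1(19)+hi=4(82)=101

Yes: 19+82=101


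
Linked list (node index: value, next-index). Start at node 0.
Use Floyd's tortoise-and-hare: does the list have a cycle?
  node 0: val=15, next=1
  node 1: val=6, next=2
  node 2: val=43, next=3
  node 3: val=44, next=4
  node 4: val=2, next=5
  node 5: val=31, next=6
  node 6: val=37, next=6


Floyd's tortoise (slow, +1) and hare (fast, +2):
  init: slow=0, fast=0
  step 1: slow=1, fast=2
  step 2: slow=2, fast=4
  step 3: slow=3, fast=6
  step 4: slow=4, fast=6
  step 5: slow=5, fast=6
  step 6: slow=6, fast=6
  slow == fast at node 6: cycle detected

Cycle: yes


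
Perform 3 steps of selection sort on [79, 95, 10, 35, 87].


Initial: [79, 95, 10, 35, 87]
Step 1: min=10 at 2
  Swap: [10, 95, 79, 35, 87]
Step 2: min=35 at 3
  Swap: [10, 35, 79, 95, 87]
Step 3: min=79 at 2
  Swap: [10, 35, 79, 95, 87]

After 3 steps: [10, 35, 79, 95, 87]


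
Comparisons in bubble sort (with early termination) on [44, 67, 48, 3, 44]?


Algorithm: bubble sort (with early termination)
Input: [44, 67, 48, 3, 44]
Sorted: [3, 44, 44, 48, 67]

10


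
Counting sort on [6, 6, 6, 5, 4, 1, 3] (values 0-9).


Input: [6, 6, 6, 5, 4, 1, 3]
Counts: [0, 1, 0, 1, 1, 1, 3, 0, 0, 0]

Sorted: [1, 3, 4, 5, 6, 6, 6]


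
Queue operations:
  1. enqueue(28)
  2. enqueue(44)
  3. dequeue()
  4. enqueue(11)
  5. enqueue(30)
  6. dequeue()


enqueue(28) -> [28]
enqueue(44) -> [28, 44]
dequeue()->28, [44]
enqueue(11) -> [44, 11]
enqueue(30) -> [44, 11, 30]
dequeue()->44, [11, 30]

Final queue: [11, 30]


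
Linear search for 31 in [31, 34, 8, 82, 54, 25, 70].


i=0: 31==31 found!

Found at 0, 1 comps


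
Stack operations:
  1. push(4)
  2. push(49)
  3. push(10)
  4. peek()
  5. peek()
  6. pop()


push(4) -> [4]
push(49) -> [4, 49]
push(10) -> [4, 49, 10]
peek()->10
peek()->10
pop()->10, [4, 49]

Final stack: [4, 49]


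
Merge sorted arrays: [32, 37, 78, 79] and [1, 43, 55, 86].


Take 1 from B
Take 32 from A
Take 37 from A
Take 43 from B
Take 55 from B
Take 78 from A
Take 79 from A

Merged: [1, 32, 37, 43, 55, 78, 79, 86]


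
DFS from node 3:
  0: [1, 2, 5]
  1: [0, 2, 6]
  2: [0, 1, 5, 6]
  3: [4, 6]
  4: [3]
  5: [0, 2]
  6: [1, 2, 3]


Visit 3, push [6, 4]
Visit 4, push []
Visit 6, push [2, 1]
Visit 1, push [2, 0]
Visit 0, push [5, 2]
Visit 2, push [5]
Visit 5, push []

DFS order: [3, 4, 6, 1, 0, 2, 5]


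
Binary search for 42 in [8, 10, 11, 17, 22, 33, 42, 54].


Step 1: lo=0, hi=7, mid=3, val=17
Step 2: lo=4, hi=7, mid=5, val=33
Step 3: lo=6, hi=7, mid=6, val=42

Found at index 6


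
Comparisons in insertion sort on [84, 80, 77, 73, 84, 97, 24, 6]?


Algorithm: insertion sort
Input: [84, 80, 77, 73, 84, 97, 24, 6]
Sorted: [6, 24, 73, 77, 80, 84, 84, 97]

21


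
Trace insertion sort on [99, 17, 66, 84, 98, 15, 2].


Initial: [99, 17, 66, 84, 98, 15, 2]
Insert 17: [17, 99, 66, 84, 98, 15, 2]
Insert 66: [17, 66, 99, 84, 98, 15, 2]
Insert 84: [17, 66, 84, 99, 98, 15, 2]
Insert 98: [17, 66, 84, 98, 99, 15, 2]
Insert 15: [15, 17, 66, 84, 98, 99, 2]
Insert 2: [2, 15, 17, 66, 84, 98, 99]

Sorted: [2, 15, 17, 66, 84, 98, 99]


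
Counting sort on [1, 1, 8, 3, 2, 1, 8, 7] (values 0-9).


Input: [1, 1, 8, 3, 2, 1, 8, 7]
Counts: [0, 3, 1, 1, 0, 0, 0, 1, 2, 0]

Sorted: [1, 1, 1, 2, 3, 7, 8, 8]


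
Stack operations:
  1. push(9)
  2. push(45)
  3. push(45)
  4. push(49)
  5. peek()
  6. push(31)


push(9) -> [9]
push(45) -> [9, 45]
push(45) -> [9, 45, 45]
push(49) -> [9, 45, 45, 49]
peek()->49
push(31) -> [9, 45, 45, 49, 31]

Final stack: [9, 45, 45, 49, 31]


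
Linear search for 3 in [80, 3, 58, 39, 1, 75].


i=0: 80!=3
i=1: 3==3 found!

Found at 1, 2 comps


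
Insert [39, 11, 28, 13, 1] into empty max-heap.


Insert 39: [39]
Insert 11: [39, 11]
Insert 28: [39, 11, 28]
Insert 13: [39, 13, 28, 11]
Insert 1: [39, 13, 28, 11, 1]

Final heap: [39, 13, 28, 11, 1]


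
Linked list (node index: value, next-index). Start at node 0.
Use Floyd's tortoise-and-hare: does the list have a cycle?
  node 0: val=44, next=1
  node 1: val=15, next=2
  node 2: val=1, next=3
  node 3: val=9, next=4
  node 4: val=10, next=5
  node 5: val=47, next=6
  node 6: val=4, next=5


Floyd's tortoise (slow, +1) and hare (fast, +2):
  init: slow=0, fast=0
  step 1: slow=1, fast=2
  step 2: slow=2, fast=4
  step 3: slow=3, fast=6
  step 4: slow=4, fast=6
  step 5: slow=5, fast=6
  step 6: slow=6, fast=6
  slow == fast at node 6: cycle detected

Cycle: yes


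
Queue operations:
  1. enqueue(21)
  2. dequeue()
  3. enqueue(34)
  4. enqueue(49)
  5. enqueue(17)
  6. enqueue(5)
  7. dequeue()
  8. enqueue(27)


enqueue(21) -> [21]
dequeue()->21, []
enqueue(34) -> [34]
enqueue(49) -> [34, 49]
enqueue(17) -> [34, 49, 17]
enqueue(5) -> [34, 49, 17, 5]
dequeue()->34, [49, 17, 5]
enqueue(27) -> [49, 17, 5, 27]

Final queue: [49, 17, 5, 27]


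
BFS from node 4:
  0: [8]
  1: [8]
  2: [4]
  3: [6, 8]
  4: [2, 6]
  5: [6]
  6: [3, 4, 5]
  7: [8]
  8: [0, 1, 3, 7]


Visit 4, enqueue [2, 6]
Visit 2, enqueue []
Visit 6, enqueue [3, 5]
Visit 3, enqueue [8]
Visit 5, enqueue []
Visit 8, enqueue [0, 1, 7]
Visit 0, enqueue []
Visit 1, enqueue []
Visit 7, enqueue []

BFS order: [4, 2, 6, 3, 5, 8, 0, 1, 7]


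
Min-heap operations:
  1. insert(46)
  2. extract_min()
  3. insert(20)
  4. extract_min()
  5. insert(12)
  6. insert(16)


insert(46) -> [46]
extract_min()->46, []
insert(20) -> [20]
extract_min()->20, []
insert(12) -> [12]
insert(16) -> [12, 16]

Final heap: [12, 16]


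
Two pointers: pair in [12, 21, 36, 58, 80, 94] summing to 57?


lo=0(12)+hi=5(94)=106
lo=0(12)+hi=4(80)=92
lo=0(12)+hi=3(58)=70
lo=0(12)+hi=2(36)=48
lo=1(21)+hi=2(36)=57

Yes: 21+36=57


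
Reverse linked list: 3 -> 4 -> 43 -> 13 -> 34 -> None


Step 1: curr=3, set curr.next=prev(None) | reversed so far: 3
Step 2: curr=4, set curr.next=prev(3) | reversed so far: 4 -> 3
Step 3: curr=43, set curr.next=prev(4) | reversed so far: 43 -> 4 -> 3
Step 4: curr=13, set curr.next=prev(43) | reversed so far: 13 -> 43 -> 4 -> 3
Step 5: curr=34, set curr.next=prev(13) | reversed so far: 34 -> 13 -> 43 -> 4 -> 3

34 -> 13 -> 43 -> 4 -> 3 -> None


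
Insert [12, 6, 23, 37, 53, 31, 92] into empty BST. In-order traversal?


Insert 12: root
Insert 6: L from 12
Insert 23: R from 12
Insert 37: R from 12 -> R from 23
Insert 53: R from 12 -> R from 23 -> R from 37
Insert 31: R from 12 -> R from 23 -> L from 37
Insert 92: R from 12 -> R from 23 -> R from 37 -> R from 53

In-order: [6, 12, 23, 31, 37, 53, 92]


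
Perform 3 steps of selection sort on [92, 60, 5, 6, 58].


Initial: [92, 60, 5, 6, 58]
Step 1: min=5 at 2
  Swap: [5, 60, 92, 6, 58]
Step 2: min=6 at 3
  Swap: [5, 6, 92, 60, 58]
Step 3: min=58 at 4
  Swap: [5, 6, 58, 60, 92]

After 3 steps: [5, 6, 58, 60, 92]


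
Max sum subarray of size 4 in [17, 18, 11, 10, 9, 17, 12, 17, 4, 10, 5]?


[0:4]: 56
[1:5]: 48
[2:6]: 47
[3:7]: 48
[4:8]: 55
[5:9]: 50
[6:10]: 43
[7:11]: 36

Max: 56 at [0:4]


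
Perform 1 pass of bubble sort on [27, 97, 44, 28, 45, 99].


Initial: [27, 97, 44, 28, 45, 99]
Pass 1: [27, 44, 28, 45, 97, 99] (3 swaps)

After 1 pass: [27, 44, 28, 45, 97, 99]


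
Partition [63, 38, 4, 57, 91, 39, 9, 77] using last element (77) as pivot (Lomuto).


Pivot: 77
  63 <= 77: advance i (no swap)
  38 <= 77: advance i (no swap)
  4 <= 77: advance i (no swap)
  57 <= 77: advance i (no swap)
  39 <= 77: swap -> [63, 38, 4, 57, 39, 91, 9, 77]
  9 <= 77: swap -> [63, 38, 4, 57, 39, 9, 91, 77]
Place pivot at 6: [63, 38, 4, 57, 39, 9, 77, 91]

Partitioned: [63, 38, 4, 57, 39, 9, 77, 91]


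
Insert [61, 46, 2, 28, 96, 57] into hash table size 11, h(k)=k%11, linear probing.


Insert 61: h=6 -> slot 6
Insert 46: h=2 -> slot 2
Insert 2: h=2, 1 probes -> slot 3
Insert 28: h=6, 1 probes -> slot 7
Insert 96: h=8 -> slot 8
Insert 57: h=2, 2 probes -> slot 4

Table: [None, None, 46, 2, 57, None, 61, 28, 96, None, None]


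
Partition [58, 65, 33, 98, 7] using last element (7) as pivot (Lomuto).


Pivot: 7
Place pivot at 0: [7, 65, 33, 98, 58]

Partitioned: [7, 65, 33, 98, 58]


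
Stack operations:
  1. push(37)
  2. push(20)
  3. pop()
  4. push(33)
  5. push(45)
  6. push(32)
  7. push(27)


push(37) -> [37]
push(20) -> [37, 20]
pop()->20, [37]
push(33) -> [37, 33]
push(45) -> [37, 33, 45]
push(32) -> [37, 33, 45, 32]
push(27) -> [37, 33, 45, 32, 27]

Final stack: [37, 33, 45, 32, 27]


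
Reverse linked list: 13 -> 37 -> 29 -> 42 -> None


Step 1: curr=13, set curr.next=prev(None) | reversed so far: 13
Step 2: curr=37, set curr.next=prev(13) | reversed so far: 37 -> 13
Step 3: curr=29, set curr.next=prev(37) | reversed so far: 29 -> 37 -> 13
Step 4: curr=42, set curr.next=prev(29) | reversed so far: 42 -> 29 -> 37 -> 13

42 -> 29 -> 37 -> 13 -> None


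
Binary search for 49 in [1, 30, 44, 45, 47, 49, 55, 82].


Step 1: lo=0, hi=7, mid=3, val=45
Step 2: lo=4, hi=7, mid=5, val=49

Found at index 5


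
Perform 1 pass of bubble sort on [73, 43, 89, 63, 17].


Initial: [73, 43, 89, 63, 17]
Pass 1: [43, 73, 63, 17, 89] (3 swaps)

After 1 pass: [43, 73, 63, 17, 89]


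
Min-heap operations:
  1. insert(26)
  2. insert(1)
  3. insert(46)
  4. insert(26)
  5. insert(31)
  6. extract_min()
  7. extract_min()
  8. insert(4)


insert(26) -> [26]
insert(1) -> [1, 26]
insert(46) -> [1, 26, 46]
insert(26) -> [1, 26, 46, 26]
insert(31) -> [1, 26, 46, 26, 31]
extract_min()->1, [26, 26, 46, 31]
extract_min()->26, [26, 31, 46]
insert(4) -> [4, 26, 46, 31]

Final heap: [4, 26, 46, 31]


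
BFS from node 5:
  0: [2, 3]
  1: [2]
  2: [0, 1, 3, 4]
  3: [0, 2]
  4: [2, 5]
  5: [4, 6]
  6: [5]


Visit 5, enqueue [4, 6]
Visit 4, enqueue [2]
Visit 6, enqueue []
Visit 2, enqueue [0, 1, 3]
Visit 0, enqueue []
Visit 1, enqueue []
Visit 3, enqueue []

BFS order: [5, 4, 6, 2, 0, 1, 3]


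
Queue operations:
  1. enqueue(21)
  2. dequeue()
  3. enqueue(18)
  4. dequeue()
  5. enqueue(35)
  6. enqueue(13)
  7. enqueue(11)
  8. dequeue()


enqueue(21) -> [21]
dequeue()->21, []
enqueue(18) -> [18]
dequeue()->18, []
enqueue(35) -> [35]
enqueue(13) -> [35, 13]
enqueue(11) -> [35, 13, 11]
dequeue()->35, [13, 11]

Final queue: [13, 11]


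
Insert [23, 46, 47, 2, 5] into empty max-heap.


Insert 23: [23]
Insert 46: [46, 23]
Insert 47: [47, 23, 46]
Insert 2: [47, 23, 46, 2]
Insert 5: [47, 23, 46, 2, 5]

Final heap: [47, 23, 46, 2, 5]


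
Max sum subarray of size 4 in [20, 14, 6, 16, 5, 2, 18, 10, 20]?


[0:4]: 56
[1:5]: 41
[2:6]: 29
[3:7]: 41
[4:8]: 35
[5:9]: 50

Max: 56 at [0:4]


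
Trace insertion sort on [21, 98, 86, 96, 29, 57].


Initial: [21, 98, 86, 96, 29, 57]
Insert 98: [21, 98, 86, 96, 29, 57]
Insert 86: [21, 86, 98, 96, 29, 57]
Insert 96: [21, 86, 96, 98, 29, 57]
Insert 29: [21, 29, 86, 96, 98, 57]
Insert 57: [21, 29, 57, 86, 96, 98]

Sorted: [21, 29, 57, 86, 96, 98]


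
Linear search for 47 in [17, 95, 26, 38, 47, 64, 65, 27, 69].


i=0: 17!=47
i=1: 95!=47
i=2: 26!=47
i=3: 38!=47
i=4: 47==47 found!

Found at 4, 5 comps


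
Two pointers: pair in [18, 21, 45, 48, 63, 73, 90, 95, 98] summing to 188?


lo=0(18)+hi=8(98)=116
lo=1(21)+hi=8(98)=119
lo=2(45)+hi=8(98)=143
lo=3(48)+hi=8(98)=146
lo=4(63)+hi=8(98)=161
lo=5(73)+hi=8(98)=171
lo=6(90)+hi=8(98)=188

Yes: 90+98=188


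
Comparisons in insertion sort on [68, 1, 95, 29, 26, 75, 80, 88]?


Algorithm: insertion sort
Input: [68, 1, 95, 29, 26, 75, 80, 88]
Sorted: [1, 26, 29, 68, 75, 80, 88, 95]

15


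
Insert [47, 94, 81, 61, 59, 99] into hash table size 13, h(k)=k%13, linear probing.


Insert 47: h=8 -> slot 8
Insert 94: h=3 -> slot 3
Insert 81: h=3, 1 probes -> slot 4
Insert 61: h=9 -> slot 9
Insert 59: h=7 -> slot 7
Insert 99: h=8, 2 probes -> slot 10

Table: [None, None, None, 94, 81, None, None, 59, 47, 61, 99, None, None]


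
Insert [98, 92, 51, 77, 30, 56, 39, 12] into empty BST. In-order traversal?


Insert 98: root
Insert 92: L from 98
Insert 51: L from 98 -> L from 92
Insert 77: L from 98 -> L from 92 -> R from 51
Insert 30: L from 98 -> L from 92 -> L from 51
Insert 56: L from 98 -> L from 92 -> R from 51 -> L from 77
Insert 39: L from 98 -> L from 92 -> L from 51 -> R from 30
Insert 12: L from 98 -> L from 92 -> L from 51 -> L from 30

In-order: [12, 30, 39, 51, 56, 77, 92, 98]


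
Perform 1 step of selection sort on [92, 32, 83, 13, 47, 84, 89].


Initial: [92, 32, 83, 13, 47, 84, 89]
Step 1: min=13 at 3
  Swap: [13, 32, 83, 92, 47, 84, 89]

After 1 step: [13, 32, 83, 92, 47, 84, 89]


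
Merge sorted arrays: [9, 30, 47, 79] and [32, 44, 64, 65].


Take 9 from A
Take 30 from A
Take 32 from B
Take 44 from B
Take 47 from A
Take 64 from B
Take 65 from B

Merged: [9, 30, 32, 44, 47, 64, 65, 79]


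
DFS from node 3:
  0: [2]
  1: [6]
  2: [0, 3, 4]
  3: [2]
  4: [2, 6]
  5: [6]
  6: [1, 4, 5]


Visit 3, push [2]
Visit 2, push [4, 0]
Visit 0, push []
Visit 4, push [6]
Visit 6, push [5, 1]
Visit 1, push []
Visit 5, push []

DFS order: [3, 2, 0, 4, 6, 1, 5]


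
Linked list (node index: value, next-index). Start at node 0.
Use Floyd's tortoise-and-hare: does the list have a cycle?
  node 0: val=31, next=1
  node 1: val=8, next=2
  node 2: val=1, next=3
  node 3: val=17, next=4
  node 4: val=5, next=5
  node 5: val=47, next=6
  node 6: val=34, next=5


Floyd's tortoise (slow, +1) and hare (fast, +2):
  init: slow=0, fast=0
  step 1: slow=1, fast=2
  step 2: slow=2, fast=4
  step 3: slow=3, fast=6
  step 4: slow=4, fast=6
  step 5: slow=5, fast=6
  step 6: slow=6, fast=6
  slow == fast at node 6: cycle detected

Cycle: yes


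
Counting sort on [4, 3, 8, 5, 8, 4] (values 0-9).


Input: [4, 3, 8, 5, 8, 4]
Counts: [0, 0, 0, 1, 2, 1, 0, 0, 2, 0]

Sorted: [3, 4, 4, 5, 8, 8]


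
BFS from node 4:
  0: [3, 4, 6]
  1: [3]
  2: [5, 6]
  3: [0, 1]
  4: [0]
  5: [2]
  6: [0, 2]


Visit 4, enqueue [0]
Visit 0, enqueue [3, 6]
Visit 3, enqueue [1]
Visit 6, enqueue [2]
Visit 1, enqueue []
Visit 2, enqueue [5]
Visit 5, enqueue []

BFS order: [4, 0, 3, 6, 1, 2, 5]


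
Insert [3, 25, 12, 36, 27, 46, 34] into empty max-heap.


Insert 3: [3]
Insert 25: [25, 3]
Insert 12: [25, 3, 12]
Insert 36: [36, 25, 12, 3]
Insert 27: [36, 27, 12, 3, 25]
Insert 46: [46, 27, 36, 3, 25, 12]
Insert 34: [46, 27, 36, 3, 25, 12, 34]

Final heap: [46, 27, 36, 3, 25, 12, 34]


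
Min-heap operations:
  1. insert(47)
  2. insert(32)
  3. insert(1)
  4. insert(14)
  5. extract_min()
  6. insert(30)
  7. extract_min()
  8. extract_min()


insert(47) -> [47]
insert(32) -> [32, 47]
insert(1) -> [1, 47, 32]
insert(14) -> [1, 14, 32, 47]
extract_min()->1, [14, 47, 32]
insert(30) -> [14, 30, 32, 47]
extract_min()->14, [30, 47, 32]
extract_min()->30, [32, 47]

Final heap: [32, 47]


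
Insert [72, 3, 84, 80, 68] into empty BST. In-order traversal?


Insert 72: root
Insert 3: L from 72
Insert 84: R from 72
Insert 80: R from 72 -> L from 84
Insert 68: L from 72 -> R from 3

In-order: [3, 68, 72, 80, 84]


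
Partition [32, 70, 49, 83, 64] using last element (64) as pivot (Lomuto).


Pivot: 64
  32 <= 64: advance i (no swap)
  49 <= 64: swap -> [32, 49, 70, 83, 64]
Place pivot at 2: [32, 49, 64, 83, 70]

Partitioned: [32, 49, 64, 83, 70]


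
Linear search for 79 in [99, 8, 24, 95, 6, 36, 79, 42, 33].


i=0: 99!=79
i=1: 8!=79
i=2: 24!=79
i=3: 95!=79
i=4: 6!=79
i=5: 36!=79
i=6: 79==79 found!

Found at 6, 7 comps


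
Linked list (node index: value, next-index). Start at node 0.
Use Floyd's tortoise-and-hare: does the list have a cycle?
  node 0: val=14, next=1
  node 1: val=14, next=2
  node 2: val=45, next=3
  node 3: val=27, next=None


Floyd's tortoise (slow, +1) and hare (fast, +2):
  init: slow=0, fast=0
  step 1: slow=1, fast=2
  step 2: fast 2->3->None, no cycle

Cycle: no


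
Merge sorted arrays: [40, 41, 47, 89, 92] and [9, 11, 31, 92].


Take 9 from B
Take 11 from B
Take 31 from B
Take 40 from A
Take 41 from A
Take 47 from A
Take 89 from A
Take 92 from A

Merged: [9, 11, 31, 40, 41, 47, 89, 92, 92]


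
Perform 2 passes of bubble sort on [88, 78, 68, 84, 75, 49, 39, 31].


Initial: [88, 78, 68, 84, 75, 49, 39, 31]
Pass 1: [78, 68, 84, 75, 49, 39, 31, 88] (7 swaps)
Pass 2: [68, 78, 75, 49, 39, 31, 84, 88] (5 swaps)

After 2 passes: [68, 78, 75, 49, 39, 31, 84, 88]


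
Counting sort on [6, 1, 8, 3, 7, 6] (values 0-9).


Input: [6, 1, 8, 3, 7, 6]
Counts: [0, 1, 0, 1, 0, 0, 2, 1, 1, 0]

Sorted: [1, 3, 6, 6, 7, 8]


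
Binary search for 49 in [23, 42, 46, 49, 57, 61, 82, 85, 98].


Step 1: lo=0, hi=8, mid=4, val=57
Step 2: lo=0, hi=3, mid=1, val=42
Step 3: lo=2, hi=3, mid=2, val=46
Step 4: lo=3, hi=3, mid=3, val=49

Found at index 3


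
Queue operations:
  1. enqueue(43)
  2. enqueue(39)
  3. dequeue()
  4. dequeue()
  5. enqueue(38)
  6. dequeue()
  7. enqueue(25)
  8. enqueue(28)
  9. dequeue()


enqueue(43) -> [43]
enqueue(39) -> [43, 39]
dequeue()->43, [39]
dequeue()->39, []
enqueue(38) -> [38]
dequeue()->38, []
enqueue(25) -> [25]
enqueue(28) -> [25, 28]
dequeue()->25, [28]

Final queue: [28]


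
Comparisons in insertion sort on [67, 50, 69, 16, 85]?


Algorithm: insertion sort
Input: [67, 50, 69, 16, 85]
Sorted: [16, 50, 67, 69, 85]

6


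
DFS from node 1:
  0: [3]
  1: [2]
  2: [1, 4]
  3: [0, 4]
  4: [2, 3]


Visit 1, push [2]
Visit 2, push [4]
Visit 4, push [3]
Visit 3, push [0]
Visit 0, push []

DFS order: [1, 2, 4, 3, 0]


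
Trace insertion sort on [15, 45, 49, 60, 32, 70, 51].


Initial: [15, 45, 49, 60, 32, 70, 51]
Insert 45: [15, 45, 49, 60, 32, 70, 51]
Insert 49: [15, 45, 49, 60, 32, 70, 51]
Insert 60: [15, 45, 49, 60, 32, 70, 51]
Insert 32: [15, 32, 45, 49, 60, 70, 51]
Insert 70: [15, 32, 45, 49, 60, 70, 51]
Insert 51: [15, 32, 45, 49, 51, 60, 70]

Sorted: [15, 32, 45, 49, 51, 60, 70]


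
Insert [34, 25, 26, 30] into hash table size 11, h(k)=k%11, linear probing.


Insert 34: h=1 -> slot 1
Insert 25: h=3 -> slot 3
Insert 26: h=4 -> slot 4
Insert 30: h=8 -> slot 8

Table: [None, 34, None, 25, 26, None, None, None, 30, None, None]


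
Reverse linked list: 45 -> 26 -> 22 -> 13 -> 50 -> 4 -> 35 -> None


Step 1: curr=45, set curr.next=prev(None) | reversed so far: 45
Step 2: curr=26, set curr.next=prev(45) | reversed so far: 26 -> 45
Step 3: curr=22, set curr.next=prev(26) | reversed so far: 22 -> 26 -> 45
Step 4: curr=13, set curr.next=prev(22) | reversed so far: 13 -> 22 -> 26 -> 45
Step 5: curr=50, set curr.next=prev(13) | reversed so far: 50 -> 13 -> 22 -> 26 -> 45
Step 6: curr=4, set curr.next=prev(50) | reversed so far: 4 -> 50 -> 13 -> 22 -> 26 -> 45
Step 7: curr=35, set curr.next=prev(4) | reversed so far: 35 -> 4 -> 50 -> 13 -> 22 -> 26 -> 45

35 -> 4 -> 50 -> 13 -> 22 -> 26 -> 45 -> None


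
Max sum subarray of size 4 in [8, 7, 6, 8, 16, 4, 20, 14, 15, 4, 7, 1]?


[0:4]: 29
[1:5]: 37
[2:6]: 34
[3:7]: 48
[4:8]: 54
[5:9]: 53
[6:10]: 53
[7:11]: 40
[8:12]: 27

Max: 54 at [4:8]


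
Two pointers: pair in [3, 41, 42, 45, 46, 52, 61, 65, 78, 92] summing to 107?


lo=0(3)+hi=9(92)=95
lo=1(41)+hi=9(92)=133
lo=1(41)+hi=8(78)=119
lo=1(41)+hi=7(65)=106
lo=2(42)+hi=7(65)=107

Yes: 42+65=107


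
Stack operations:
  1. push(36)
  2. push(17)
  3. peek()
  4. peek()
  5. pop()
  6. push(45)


push(36) -> [36]
push(17) -> [36, 17]
peek()->17
peek()->17
pop()->17, [36]
push(45) -> [36, 45]

Final stack: [36, 45]


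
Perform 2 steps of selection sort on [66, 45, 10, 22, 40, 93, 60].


Initial: [66, 45, 10, 22, 40, 93, 60]
Step 1: min=10 at 2
  Swap: [10, 45, 66, 22, 40, 93, 60]
Step 2: min=22 at 3
  Swap: [10, 22, 66, 45, 40, 93, 60]

After 2 steps: [10, 22, 66, 45, 40, 93, 60]


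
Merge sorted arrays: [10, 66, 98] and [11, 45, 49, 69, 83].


Take 10 from A
Take 11 from B
Take 45 from B
Take 49 from B
Take 66 from A
Take 69 from B
Take 83 from B

Merged: [10, 11, 45, 49, 66, 69, 83, 98]


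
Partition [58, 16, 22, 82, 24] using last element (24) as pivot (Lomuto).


Pivot: 24
  16 <= 24: swap -> [16, 58, 22, 82, 24]
  22 <= 24: swap -> [16, 22, 58, 82, 24]
Place pivot at 2: [16, 22, 24, 82, 58]

Partitioned: [16, 22, 24, 82, 58]


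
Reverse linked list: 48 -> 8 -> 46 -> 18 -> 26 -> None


Step 1: curr=48, set curr.next=prev(None) | reversed so far: 48
Step 2: curr=8, set curr.next=prev(48) | reversed so far: 8 -> 48
Step 3: curr=46, set curr.next=prev(8) | reversed so far: 46 -> 8 -> 48
Step 4: curr=18, set curr.next=prev(46) | reversed so far: 18 -> 46 -> 8 -> 48
Step 5: curr=26, set curr.next=prev(18) | reversed so far: 26 -> 18 -> 46 -> 8 -> 48

26 -> 18 -> 46 -> 8 -> 48 -> None


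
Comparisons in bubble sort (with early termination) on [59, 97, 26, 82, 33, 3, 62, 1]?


Algorithm: bubble sort (with early termination)
Input: [59, 97, 26, 82, 33, 3, 62, 1]
Sorted: [1, 3, 26, 33, 59, 62, 82, 97]

28


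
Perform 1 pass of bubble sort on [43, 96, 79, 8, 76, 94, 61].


Initial: [43, 96, 79, 8, 76, 94, 61]
Pass 1: [43, 79, 8, 76, 94, 61, 96] (5 swaps)

After 1 pass: [43, 79, 8, 76, 94, 61, 96]


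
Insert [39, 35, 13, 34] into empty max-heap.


Insert 39: [39]
Insert 35: [39, 35]
Insert 13: [39, 35, 13]
Insert 34: [39, 35, 13, 34]

Final heap: [39, 35, 13, 34]


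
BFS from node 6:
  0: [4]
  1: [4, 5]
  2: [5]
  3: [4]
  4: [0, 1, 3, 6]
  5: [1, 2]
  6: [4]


Visit 6, enqueue [4]
Visit 4, enqueue [0, 1, 3]
Visit 0, enqueue []
Visit 1, enqueue [5]
Visit 3, enqueue []
Visit 5, enqueue [2]
Visit 2, enqueue []

BFS order: [6, 4, 0, 1, 3, 5, 2]


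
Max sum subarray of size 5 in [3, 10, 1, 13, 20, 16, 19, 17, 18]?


[0:5]: 47
[1:6]: 60
[2:7]: 69
[3:8]: 85
[4:9]: 90

Max: 90 at [4:9]


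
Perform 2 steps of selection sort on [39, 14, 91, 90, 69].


Initial: [39, 14, 91, 90, 69]
Step 1: min=14 at 1
  Swap: [14, 39, 91, 90, 69]
Step 2: min=39 at 1
  Swap: [14, 39, 91, 90, 69]

After 2 steps: [14, 39, 91, 90, 69]


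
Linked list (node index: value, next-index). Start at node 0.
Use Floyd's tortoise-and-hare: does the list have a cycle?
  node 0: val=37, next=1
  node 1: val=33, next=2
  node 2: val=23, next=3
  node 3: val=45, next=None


Floyd's tortoise (slow, +1) and hare (fast, +2):
  init: slow=0, fast=0
  step 1: slow=1, fast=2
  step 2: fast 2->3->None, no cycle

Cycle: no


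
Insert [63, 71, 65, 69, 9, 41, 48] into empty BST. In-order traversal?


Insert 63: root
Insert 71: R from 63
Insert 65: R from 63 -> L from 71
Insert 69: R from 63 -> L from 71 -> R from 65
Insert 9: L from 63
Insert 41: L from 63 -> R from 9
Insert 48: L from 63 -> R from 9 -> R from 41

In-order: [9, 41, 48, 63, 65, 69, 71]


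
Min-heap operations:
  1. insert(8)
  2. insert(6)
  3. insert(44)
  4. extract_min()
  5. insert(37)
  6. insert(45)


insert(8) -> [8]
insert(6) -> [6, 8]
insert(44) -> [6, 8, 44]
extract_min()->6, [8, 44]
insert(37) -> [8, 44, 37]
insert(45) -> [8, 44, 37, 45]

Final heap: [8, 44, 37, 45]


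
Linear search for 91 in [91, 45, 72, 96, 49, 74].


i=0: 91==91 found!

Found at 0, 1 comps


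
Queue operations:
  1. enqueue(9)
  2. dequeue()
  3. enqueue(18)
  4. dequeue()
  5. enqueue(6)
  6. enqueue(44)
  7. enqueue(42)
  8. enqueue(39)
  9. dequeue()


enqueue(9) -> [9]
dequeue()->9, []
enqueue(18) -> [18]
dequeue()->18, []
enqueue(6) -> [6]
enqueue(44) -> [6, 44]
enqueue(42) -> [6, 44, 42]
enqueue(39) -> [6, 44, 42, 39]
dequeue()->6, [44, 42, 39]

Final queue: [44, 42, 39]


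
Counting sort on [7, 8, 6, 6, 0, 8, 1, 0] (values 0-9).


Input: [7, 8, 6, 6, 0, 8, 1, 0]
Counts: [2, 1, 0, 0, 0, 0, 2, 1, 2, 0]

Sorted: [0, 0, 1, 6, 6, 7, 8, 8]


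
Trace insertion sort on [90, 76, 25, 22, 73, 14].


Initial: [90, 76, 25, 22, 73, 14]
Insert 76: [76, 90, 25, 22, 73, 14]
Insert 25: [25, 76, 90, 22, 73, 14]
Insert 22: [22, 25, 76, 90, 73, 14]
Insert 73: [22, 25, 73, 76, 90, 14]
Insert 14: [14, 22, 25, 73, 76, 90]

Sorted: [14, 22, 25, 73, 76, 90]


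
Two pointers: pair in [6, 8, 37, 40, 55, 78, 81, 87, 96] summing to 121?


lo=0(6)+hi=8(96)=102
lo=1(8)+hi=8(96)=104
lo=2(37)+hi=8(96)=133
lo=2(37)+hi=7(87)=124
lo=2(37)+hi=6(81)=118
lo=3(40)+hi=6(81)=121

Yes: 40+81=121


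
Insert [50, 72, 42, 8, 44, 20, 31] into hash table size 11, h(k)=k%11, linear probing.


Insert 50: h=6 -> slot 6
Insert 72: h=6, 1 probes -> slot 7
Insert 42: h=9 -> slot 9
Insert 8: h=8 -> slot 8
Insert 44: h=0 -> slot 0
Insert 20: h=9, 1 probes -> slot 10
Insert 31: h=9, 3 probes -> slot 1

Table: [44, 31, None, None, None, None, 50, 72, 8, 42, 20]


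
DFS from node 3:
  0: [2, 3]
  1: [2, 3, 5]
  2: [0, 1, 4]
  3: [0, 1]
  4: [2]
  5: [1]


Visit 3, push [1, 0]
Visit 0, push [2]
Visit 2, push [4, 1]
Visit 1, push [5]
Visit 5, push []
Visit 4, push []

DFS order: [3, 0, 2, 1, 5, 4]


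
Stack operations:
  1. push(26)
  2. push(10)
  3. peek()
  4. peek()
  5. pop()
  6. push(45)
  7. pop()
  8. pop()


push(26) -> [26]
push(10) -> [26, 10]
peek()->10
peek()->10
pop()->10, [26]
push(45) -> [26, 45]
pop()->45, [26]
pop()->26, []

Final stack: []


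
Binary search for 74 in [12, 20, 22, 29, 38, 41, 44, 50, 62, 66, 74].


Step 1: lo=0, hi=10, mid=5, val=41
Step 2: lo=6, hi=10, mid=8, val=62
Step 3: lo=9, hi=10, mid=9, val=66
Step 4: lo=10, hi=10, mid=10, val=74

Found at index 10


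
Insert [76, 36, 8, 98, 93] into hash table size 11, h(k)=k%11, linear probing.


Insert 76: h=10 -> slot 10
Insert 36: h=3 -> slot 3
Insert 8: h=8 -> slot 8
Insert 98: h=10, 1 probes -> slot 0
Insert 93: h=5 -> slot 5

Table: [98, None, None, 36, None, 93, None, None, 8, None, 76]


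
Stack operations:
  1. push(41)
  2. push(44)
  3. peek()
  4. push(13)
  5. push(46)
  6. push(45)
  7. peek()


push(41) -> [41]
push(44) -> [41, 44]
peek()->44
push(13) -> [41, 44, 13]
push(46) -> [41, 44, 13, 46]
push(45) -> [41, 44, 13, 46, 45]
peek()->45

Final stack: [41, 44, 13, 46, 45]


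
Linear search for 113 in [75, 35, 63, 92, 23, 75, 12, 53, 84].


i=0: 75!=113
i=1: 35!=113
i=2: 63!=113
i=3: 92!=113
i=4: 23!=113
i=5: 75!=113
i=6: 12!=113
i=7: 53!=113
i=8: 84!=113

Not found, 9 comps


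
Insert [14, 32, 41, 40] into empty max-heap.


Insert 14: [14]
Insert 32: [32, 14]
Insert 41: [41, 14, 32]
Insert 40: [41, 40, 32, 14]

Final heap: [41, 40, 32, 14]


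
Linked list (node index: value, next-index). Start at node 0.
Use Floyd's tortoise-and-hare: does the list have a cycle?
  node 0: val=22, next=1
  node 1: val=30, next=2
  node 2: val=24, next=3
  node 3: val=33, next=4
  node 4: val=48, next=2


Floyd's tortoise (slow, +1) and hare (fast, +2):
  init: slow=0, fast=0
  step 1: slow=1, fast=2
  step 2: slow=2, fast=4
  step 3: slow=3, fast=3
  slow == fast at node 3: cycle detected

Cycle: yes


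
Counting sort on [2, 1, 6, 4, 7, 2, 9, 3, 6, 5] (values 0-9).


Input: [2, 1, 6, 4, 7, 2, 9, 3, 6, 5]
Counts: [0, 1, 2, 1, 1, 1, 2, 1, 0, 1]

Sorted: [1, 2, 2, 3, 4, 5, 6, 6, 7, 9]
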